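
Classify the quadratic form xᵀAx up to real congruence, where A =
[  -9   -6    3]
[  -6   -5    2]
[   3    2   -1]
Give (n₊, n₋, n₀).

step 0: pivot -9 → sign −
step 1: pivot -1 → sign −
step 2: row/col 2 already zero → sign 0
signature = (0, 2, 1)

Answer: (0, 2, 1)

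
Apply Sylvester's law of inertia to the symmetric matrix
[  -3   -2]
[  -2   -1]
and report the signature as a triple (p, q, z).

Answer: (1, 1, 0)

Derivation:
step 0: pivot -3 → sign −
step 1: pivot 1/3 → sign +
signature = (1, 1, 0)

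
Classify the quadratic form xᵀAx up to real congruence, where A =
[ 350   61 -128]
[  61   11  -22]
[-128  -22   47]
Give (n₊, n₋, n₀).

Answer: (2, 1, 0)

Derivation:
step 0: pivot 350 → sign +
step 1: pivot 129/350 → sign +
step 2: pivot -3/43 → sign −
signature = (2, 1, 0)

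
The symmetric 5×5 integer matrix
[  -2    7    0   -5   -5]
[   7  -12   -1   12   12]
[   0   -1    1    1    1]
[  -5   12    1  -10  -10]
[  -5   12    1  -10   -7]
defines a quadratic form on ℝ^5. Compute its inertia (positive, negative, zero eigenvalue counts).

Answer: (3, 2, 0)

Derivation:
step 0: pivot -2 → sign −
step 1: pivot 25/2 → sign +
step 2: pivot 23/25 → sign +
step 3: pivot -6/23 → sign −
step 4: pivot 3 → sign +
signature = (3, 2, 0)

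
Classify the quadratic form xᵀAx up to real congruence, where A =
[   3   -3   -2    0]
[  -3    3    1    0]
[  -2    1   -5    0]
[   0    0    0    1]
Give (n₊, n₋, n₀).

step 0: pivot 3 → sign +
step 1: pivot -19/3 → sign −
step 2: pivot 3/19 → sign +
step 3: pivot 1 → sign +
signature = (3, 1, 0)

Answer: (3, 1, 0)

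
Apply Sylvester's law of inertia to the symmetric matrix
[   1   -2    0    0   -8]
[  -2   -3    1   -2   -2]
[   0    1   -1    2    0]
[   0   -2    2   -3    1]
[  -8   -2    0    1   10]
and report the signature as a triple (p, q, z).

step 0: pivot 1 → sign +
step 1: pivot -7 → sign −
step 2: pivot -6/7 → sign −
step 3: pivot 1 → sign +
step 4: pivot -1 → sign −
signature = (2, 3, 0)

Answer: (2, 3, 0)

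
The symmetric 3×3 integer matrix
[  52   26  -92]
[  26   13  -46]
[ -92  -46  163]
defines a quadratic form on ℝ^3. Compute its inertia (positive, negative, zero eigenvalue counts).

Answer: (2, 0, 1)

Derivation:
step 0: pivot 52 → sign +
step 1: pivot 3/13 → sign +
step 2: row/col 2 already zero → sign 0
signature = (2, 0, 1)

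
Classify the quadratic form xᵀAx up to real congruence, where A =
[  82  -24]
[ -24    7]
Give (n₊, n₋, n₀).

step 0: pivot 82 → sign +
step 1: pivot -1/41 → sign −
signature = (1, 1, 0)

Answer: (1, 1, 0)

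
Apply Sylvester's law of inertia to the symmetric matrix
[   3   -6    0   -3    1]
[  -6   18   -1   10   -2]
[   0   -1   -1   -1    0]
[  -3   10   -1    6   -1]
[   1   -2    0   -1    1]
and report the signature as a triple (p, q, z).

step 0: pivot 3 → sign +
step 1: pivot 6 → sign +
step 2: pivot -7/6 → sign −
step 3: pivot 3/7 → sign +
step 4: pivot 2/3 → sign +
signature = (4, 1, 0)

Answer: (4, 1, 0)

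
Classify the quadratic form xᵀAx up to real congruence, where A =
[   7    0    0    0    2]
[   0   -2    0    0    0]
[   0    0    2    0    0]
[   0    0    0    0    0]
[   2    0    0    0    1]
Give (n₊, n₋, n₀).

Answer: (3, 1, 1)

Derivation:
step 0: pivot 7 → sign +
step 1: pivot -2 → sign −
step 2: pivot 2 → sign +
step 3: pivot 3/7 → sign +
step 4: row/col 4 already zero → sign 0
signature = (3, 1, 1)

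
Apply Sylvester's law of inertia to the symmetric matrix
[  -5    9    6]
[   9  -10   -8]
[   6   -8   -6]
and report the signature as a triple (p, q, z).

Answer: (1, 2, 0)

Derivation:
step 0: pivot -5 → sign −
step 1: pivot 31/5 → sign +
step 2: pivot -2/31 → sign −
signature = (1, 2, 0)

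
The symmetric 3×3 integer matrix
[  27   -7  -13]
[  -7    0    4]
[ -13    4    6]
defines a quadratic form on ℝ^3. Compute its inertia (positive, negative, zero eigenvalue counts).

step 0: pivot 27 → sign +
step 1: pivot -49/27 → sign −
step 2: pivot -2/49 → sign −
signature = (1, 2, 0)

Answer: (1, 2, 0)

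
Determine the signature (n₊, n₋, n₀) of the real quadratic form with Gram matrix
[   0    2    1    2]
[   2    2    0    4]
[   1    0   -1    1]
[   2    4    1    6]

Answer: (1, 2, 1)

Derivation:
step 0: pivot 2 → sign +
step 1: pivot -2 → sign −
step 2: pivot -1/2 → sign −
step 3: row/col 3 already zero → sign 0
signature = (1, 2, 1)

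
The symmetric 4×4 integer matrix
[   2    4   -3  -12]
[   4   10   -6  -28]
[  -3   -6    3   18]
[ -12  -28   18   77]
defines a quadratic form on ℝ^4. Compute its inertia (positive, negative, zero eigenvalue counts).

Answer: (2, 2, 0)

Derivation:
step 0: pivot 2 → sign +
step 1: pivot 2 → sign +
step 2: pivot -3/2 → sign −
step 3: pivot -3 → sign −
signature = (2, 2, 0)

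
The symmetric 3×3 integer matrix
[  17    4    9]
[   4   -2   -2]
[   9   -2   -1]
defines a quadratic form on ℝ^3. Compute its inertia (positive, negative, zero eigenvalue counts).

step 0: pivot 17 → sign +
step 1: pivot -50/17 → sign −
step 2: row/col 2 already zero → sign 0
signature = (1, 1, 1)

Answer: (1, 1, 1)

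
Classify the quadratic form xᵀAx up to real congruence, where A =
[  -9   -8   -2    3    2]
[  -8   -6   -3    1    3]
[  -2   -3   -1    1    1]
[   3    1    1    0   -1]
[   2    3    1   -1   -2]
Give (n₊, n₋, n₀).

Answer: (1, 4, 0)

Derivation:
step 0: pivot -9 → sign −
step 1: pivot 10/9 → sign +
step 2: pivot -19/10 → sign −
step 3: pivot -6/19 → sign −
step 4: pivot -1 → sign −
signature = (1, 4, 0)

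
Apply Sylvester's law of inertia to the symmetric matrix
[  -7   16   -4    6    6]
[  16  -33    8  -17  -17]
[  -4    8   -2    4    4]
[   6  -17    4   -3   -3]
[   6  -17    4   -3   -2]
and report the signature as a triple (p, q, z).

step 0: pivot -7 → sign −
step 1: pivot 25/7 → sign +
step 2: pivot -2/25 → sign −
step 3: pivot 2 → sign +
step 4: pivot 1 → sign +
signature = (3, 2, 0)

Answer: (3, 2, 0)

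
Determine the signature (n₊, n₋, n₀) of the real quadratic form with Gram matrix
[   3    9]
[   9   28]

step 0: pivot 3 → sign +
step 1: pivot 1 → sign +
signature = (2, 0, 0)

Answer: (2, 0, 0)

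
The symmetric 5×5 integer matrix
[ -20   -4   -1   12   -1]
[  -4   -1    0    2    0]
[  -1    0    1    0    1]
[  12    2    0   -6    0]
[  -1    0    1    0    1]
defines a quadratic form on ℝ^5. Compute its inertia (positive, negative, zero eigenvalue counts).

Answer: (2, 2, 1)

Derivation:
step 0: pivot -20 → sign −
step 1: pivot -1/5 → sign −
step 2: pivot 5/4 → sign +
step 3: pivot 6/5 → sign +
step 4: row/col 4 already zero → sign 0
signature = (2, 2, 1)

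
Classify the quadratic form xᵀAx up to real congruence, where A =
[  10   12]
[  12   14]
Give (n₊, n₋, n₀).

step 0: pivot 10 → sign +
step 1: pivot -2/5 → sign −
signature = (1, 1, 0)

Answer: (1, 1, 0)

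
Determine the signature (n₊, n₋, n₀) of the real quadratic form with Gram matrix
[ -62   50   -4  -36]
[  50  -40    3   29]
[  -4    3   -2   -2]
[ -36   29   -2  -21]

Answer: (1, 3, 0)

Derivation:
step 0: pivot -62 → sign −
step 1: pivot 10/31 → sign +
step 2: pivot -19/10 → sign −
step 3: pivot -1/19 → sign −
signature = (1, 3, 0)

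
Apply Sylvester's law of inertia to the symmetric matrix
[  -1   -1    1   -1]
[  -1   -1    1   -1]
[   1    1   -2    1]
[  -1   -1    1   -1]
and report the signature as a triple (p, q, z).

Answer: (0, 2, 2)

Derivation:
step 0: pivot -1 → sign −
step 1: pivot -1 → sign −
step 2: row/col 2 already zero → sign 0
step 3: row/col 3 already zero → sign 0
signature = (0, 2, 2)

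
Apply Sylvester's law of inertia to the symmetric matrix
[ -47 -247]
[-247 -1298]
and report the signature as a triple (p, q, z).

Answer: (1, 1, 0)

Derivation:
step 0: pivot -47 → sign −
step 1: pivot 3/47 → sign +
signature = (1, 1, 0)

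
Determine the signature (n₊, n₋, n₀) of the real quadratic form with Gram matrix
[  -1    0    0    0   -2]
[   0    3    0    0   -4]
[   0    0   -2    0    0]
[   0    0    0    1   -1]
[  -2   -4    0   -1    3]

step 0: pivot -1 → sign −
step 1: pivot 3 → sign +
step 2: pivot -2 → sign −
step 3: pivot 1 → sign +
step 4: pivot 2/3 → sign +
signature = (3, 2, 0)

Answer: (3, 2, 0)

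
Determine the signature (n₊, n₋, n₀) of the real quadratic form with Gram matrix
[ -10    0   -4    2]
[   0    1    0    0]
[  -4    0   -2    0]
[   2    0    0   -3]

Answer: (1, 3, 0)

Derivation:
step 0: pivot -10 → sign −
step 1: pivot 1 → sign +
step 2: pivot -2/5 → sign −
step 3: pivot -1 → sign −
signature = (1, 3, 0)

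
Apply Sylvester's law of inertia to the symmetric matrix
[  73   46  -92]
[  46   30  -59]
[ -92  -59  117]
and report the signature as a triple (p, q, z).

step 0: pivot 73 → sign +
step 1: pivot 74/73 → sign +
step 2: pivot 1/74 → sign +
signature = (3, 0, 0)

Answer: (3, 0, 0)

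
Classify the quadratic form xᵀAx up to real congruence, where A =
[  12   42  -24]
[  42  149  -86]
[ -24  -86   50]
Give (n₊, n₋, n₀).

step 0: pivot 12 → sign +
step 1: pivot 2 → sign +
step 2: row/col 2 already zero → sign 0
signature = (2, 0, 1)

Answer: (2, 0, 1)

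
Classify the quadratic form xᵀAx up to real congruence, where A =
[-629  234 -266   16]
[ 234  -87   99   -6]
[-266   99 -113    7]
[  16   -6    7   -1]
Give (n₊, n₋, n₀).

step 0: pivot -629 → sign −
step 1: pivot 33/629 → sign +
step 2: pivot -6/11 → sign −
step 3: pivot -1/2 → sign −
signature = (1, 3, 0)

Answer: (1, 3, 0)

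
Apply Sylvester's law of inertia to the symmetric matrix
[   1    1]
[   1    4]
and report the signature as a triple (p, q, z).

Answer: (2, 0, 0)

Derivation:
step 0: pivot 1 → sign +
step 1: pivot 3 → sign +
signature = (2, 0, 0)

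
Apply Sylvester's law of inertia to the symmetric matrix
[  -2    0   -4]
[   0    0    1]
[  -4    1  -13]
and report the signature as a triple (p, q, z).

Answer: (1, 2, 0)

Derivation:
step 0: pivot -2 → sign −
step 1: pivot -5 → sign −
step 2: pivot 1/5 → sign +
signature = (1, 2, 0)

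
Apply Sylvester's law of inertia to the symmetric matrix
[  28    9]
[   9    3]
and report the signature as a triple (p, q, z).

Answer: (2, 0, 0)

Derivation:
step 0: pivot 28 → sign +
step 1: pivot 3/28 → sign +
signature = (2, 0, 0)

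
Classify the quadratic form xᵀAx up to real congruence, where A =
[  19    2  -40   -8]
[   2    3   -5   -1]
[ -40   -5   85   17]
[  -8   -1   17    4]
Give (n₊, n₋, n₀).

Answer: (4, 0, 0)

Derivation:
step 0: pivot 19 → sign +
step 1: pivot 53/19 → sign +
step 2: pivot 30/53 → sign +
step 3: pivot 3/5 → sign +
signature = (4, 0, 0)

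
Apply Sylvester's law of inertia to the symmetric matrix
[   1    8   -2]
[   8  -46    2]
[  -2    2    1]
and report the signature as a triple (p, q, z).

Answer: (1, 2, 0)

Derivation:
step 0: pivot 1 → sign +
step 1: pivot -110 → sign −
step 2: pivot -3/55 → sign −
signature = (1, 2, 0)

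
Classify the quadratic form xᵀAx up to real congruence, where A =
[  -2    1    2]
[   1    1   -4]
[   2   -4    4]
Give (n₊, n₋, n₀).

Answer: (1, 1, 1)

Derivation:
step 0: pivot -2 → sign −
step 1: pivot 3/2 → sign +
step 2: row/col 2 already zero → sign 0
signature = (1, 1, 1)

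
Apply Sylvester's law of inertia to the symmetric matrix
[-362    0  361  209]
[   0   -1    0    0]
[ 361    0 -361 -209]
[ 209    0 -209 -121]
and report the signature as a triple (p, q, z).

Answer: (0, 3, 1)

Derivation:
step 0: pivot -362 → sign −
step 1: pivot -1 → sign −
step 2: pivot -361/362 → sign −
step 3: row/col 3 already zero → sign 0
signature = (0, 3, 1)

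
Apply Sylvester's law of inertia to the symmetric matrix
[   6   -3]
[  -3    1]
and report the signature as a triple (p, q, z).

Answer: (1, 1, 0)

Derivation:
step 0: pivot 6 → sign +
step 1: pivot -1/2 → sign −
signature = (1, 1, 0)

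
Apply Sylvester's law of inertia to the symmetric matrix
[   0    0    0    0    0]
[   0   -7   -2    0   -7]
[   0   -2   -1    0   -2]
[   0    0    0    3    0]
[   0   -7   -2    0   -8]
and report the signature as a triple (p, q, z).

Answer: (1, 3, 1)

Derivation:
step 0: pivot -7 → sign −
step 1: pivot -3/7 → sign −
step 2: pivot 3 → sign +
step 3: pivot -1 → sign −
step 4: row/col 4 already zero → sign 0
signature = (1, 3, 1)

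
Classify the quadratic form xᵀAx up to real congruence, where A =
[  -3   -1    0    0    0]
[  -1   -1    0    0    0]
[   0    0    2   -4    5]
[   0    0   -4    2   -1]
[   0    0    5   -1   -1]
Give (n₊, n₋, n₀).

Answer: (1, 3, 1)

Derivation:
step 0: pivot -3 → sign −
step 1: pivot -2/3 → sign −
step 2: pivot 2 → sign +
step 3: pivot -6 → sign −
step 4: row/col 4 already zero → sign 0
signature = (1, 3, 1)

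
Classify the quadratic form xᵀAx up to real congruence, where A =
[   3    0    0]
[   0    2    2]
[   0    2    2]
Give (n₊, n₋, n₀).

Answer: (2, 0, 1)

Derivation:
step 0: pivot 3 → sign +
step 1: pivot 2 → sign +
step 2: row/col 2 already zero → sign 0
signature = (2, 0, 1)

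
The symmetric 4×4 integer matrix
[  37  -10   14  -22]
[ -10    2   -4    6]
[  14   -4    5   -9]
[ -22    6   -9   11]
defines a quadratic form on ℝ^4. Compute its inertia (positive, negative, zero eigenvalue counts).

step 0: pivot 37 → sign +
step 1: pivot -26/37 → sign −
step 2: pivot -3/13 → sign −
step 3: row/col 3 already zero → sign 0
signature = (1, 2, 1)

Answer: (1, 2, 1)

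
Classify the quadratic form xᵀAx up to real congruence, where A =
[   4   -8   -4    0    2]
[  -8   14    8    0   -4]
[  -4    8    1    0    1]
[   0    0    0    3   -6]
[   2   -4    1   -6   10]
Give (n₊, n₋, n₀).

Answer: (2, 2, 1)

Derivation:
step 0: pivot 4 → sign +
step 1: pivot -2 → sign −
step 2: pivot -3 → sign −
step 3: pivot 3 → sign +
step 4: row/col 4 already zero → sign 0
signature = (2, 2, 1)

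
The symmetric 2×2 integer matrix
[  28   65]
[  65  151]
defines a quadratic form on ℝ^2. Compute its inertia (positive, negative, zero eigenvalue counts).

step 0: pivot 28 → sign +
step 1: pivot 3/28 → sign +
signature = (2, 0, 0)

Answer: (2, 0, 0)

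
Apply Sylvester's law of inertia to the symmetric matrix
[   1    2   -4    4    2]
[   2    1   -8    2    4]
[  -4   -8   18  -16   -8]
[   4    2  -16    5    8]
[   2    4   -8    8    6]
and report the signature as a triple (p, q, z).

Answer: (4, 1, 0)

Derivation:
step 0: pivot 1 → sign +
step 1: pivot -3 → sign −
step 2: pivot 2 → sign +
step 3: pivot 1 → sign +
step 4: pivot 2 → sign +
signature = (4, 1, 0)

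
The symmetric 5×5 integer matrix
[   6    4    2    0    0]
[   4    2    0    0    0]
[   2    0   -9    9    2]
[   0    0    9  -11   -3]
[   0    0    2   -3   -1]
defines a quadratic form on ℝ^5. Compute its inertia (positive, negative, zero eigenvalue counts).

step 0: pivot 6 → sign +
step 1: pivot -2/3 → sign −
step 2: pivot -7 → sign −
step 3: pivot 4/7 → sign +
step 4: pivot -3/4 → sign −
signature = (2, 3, 0)

Answer: (2, 3, 0)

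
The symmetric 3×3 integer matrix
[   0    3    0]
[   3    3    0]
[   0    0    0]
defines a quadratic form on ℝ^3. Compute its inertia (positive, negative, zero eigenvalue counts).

Answer: (1, 1, 1)

Derivation:
step 0: pivot 3 → sign +
step 1: pivot -3 → sign −
step 2: row/col 2 already zero → sign 0
signature = (1, 1, 1)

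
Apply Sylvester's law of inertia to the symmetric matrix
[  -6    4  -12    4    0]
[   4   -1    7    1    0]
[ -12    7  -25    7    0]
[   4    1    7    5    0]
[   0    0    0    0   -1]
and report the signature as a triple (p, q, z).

step 0: pivot -6 → sign −
step 1: pivot 5/3 → sign +
step 2: pivot -8/5 → sign −
step 3: pivot 1/2 → sign +
step 4: pivot -1 → sign −
signature = (2, 3, 0)

Answer: (2, 3, 0)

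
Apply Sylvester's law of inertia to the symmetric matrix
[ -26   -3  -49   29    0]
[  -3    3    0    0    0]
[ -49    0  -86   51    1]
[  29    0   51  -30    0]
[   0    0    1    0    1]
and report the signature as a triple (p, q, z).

Answer: (2, 3, 0)

Derivation:
step 0: pivot -26 → sign −
step 1: pivot 87/26 → sign +
step 2: pivot -93/29 → sign −
step 3: pivot 23/93 → sign +
step 4: pivot -6/23 → sign −
signature = (2, 3, 0)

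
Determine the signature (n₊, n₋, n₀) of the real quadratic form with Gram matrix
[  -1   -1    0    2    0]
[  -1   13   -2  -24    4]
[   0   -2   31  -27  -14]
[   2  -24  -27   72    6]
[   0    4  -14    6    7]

step 0: pivot -1 → sign −
step 1: pivot 14 → sign +
step 2: pivot 215/7 → sign +
step 3: pivot -3 → sign −
step 4: pivot -3/215 → sign −
signature = (2, 3, 0)

Answer: (2, 3, 0)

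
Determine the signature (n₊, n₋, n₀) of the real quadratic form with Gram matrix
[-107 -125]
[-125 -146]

Answer: (1, 1, 0)

Derivation:
step 0: pivot -107 → sign −
step 1: pivot 3/107 → sign +
signature = (1, 1, 0)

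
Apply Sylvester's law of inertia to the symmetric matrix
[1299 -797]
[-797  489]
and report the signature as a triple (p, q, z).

step 0: pivot 1299 → sign +
step 1: pivot 2/1299 → sign +
signature = (2, 0, 0)

Answer: (2, 0, 0)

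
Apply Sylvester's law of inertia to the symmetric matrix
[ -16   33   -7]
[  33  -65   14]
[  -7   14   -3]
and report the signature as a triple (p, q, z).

step 0: pivot -16 → sign −
step 1: pivot 49/16 → sign +
step 2: row/col 2 already zero → sign 0
signature = (1, 1, 1)

Answer: (1, 1, 1)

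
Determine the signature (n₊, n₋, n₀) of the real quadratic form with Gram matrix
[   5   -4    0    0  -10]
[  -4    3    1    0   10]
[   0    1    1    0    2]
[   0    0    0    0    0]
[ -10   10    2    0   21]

Answer: (2, 2, 1)

Derivation:
step 0: pivot 5 → sign +
step 1: pivot -1/5 → sign −
step 2: pivot 6 → sign +
step 3: pivot -3 → sign −
step 4: row/col 4 already zero → sign 0
signature = (2, 2, 1)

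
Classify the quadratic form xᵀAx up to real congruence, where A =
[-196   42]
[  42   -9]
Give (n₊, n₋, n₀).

Answer: (0, 1, 1)

Derivation:
step 0: pivot -196 → sign −
step 1: row/col 1 already zero → sign 0
signature = (0, 1, 1)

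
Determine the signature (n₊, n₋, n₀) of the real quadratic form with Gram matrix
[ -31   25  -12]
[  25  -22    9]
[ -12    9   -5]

step 0: pivot -31 → sign −
step 1: pivot -57/31 → sign −
step 2: pivot -2/19 → sign −
signature = (0, 3, 0)

Answer: (0, 3, 0)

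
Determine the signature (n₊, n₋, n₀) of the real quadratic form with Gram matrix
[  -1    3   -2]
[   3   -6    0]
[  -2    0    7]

Answer: (1, 2, 0)

Derivation:
step 0: pivot -1 → sign −
step 1: pivot 3 → sign +
step 2: pivot -1 → sign −
signature = (1, 2, 0)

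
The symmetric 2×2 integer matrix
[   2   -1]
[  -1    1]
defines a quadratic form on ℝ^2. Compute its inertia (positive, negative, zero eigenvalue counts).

step 0: pivot 2 → sign +
step 1: pivot 1/2 → sign +
signature = (2, 0, 0)

Answer: (2, 0, 0)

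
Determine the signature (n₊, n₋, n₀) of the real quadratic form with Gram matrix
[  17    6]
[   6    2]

step 0: pivot 17 → sign +
step 1: pivot -2/17 → sign −
signature = (1, 1, 0)

Answer: (1, 1, 0)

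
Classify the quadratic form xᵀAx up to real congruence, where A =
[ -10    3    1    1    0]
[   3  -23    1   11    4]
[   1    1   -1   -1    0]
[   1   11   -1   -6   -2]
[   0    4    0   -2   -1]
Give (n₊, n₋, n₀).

Answer: (0, 5, 0)

Derivation:
step 0: pivot -10 → sign −
step 1: pivot -221/10 → sign −
step 2: pivot -14/17 → sign −
step 3: pivot -5/91 → sign −
step 4: pivot -1/5 → sign −
signature = (0, 5, 0)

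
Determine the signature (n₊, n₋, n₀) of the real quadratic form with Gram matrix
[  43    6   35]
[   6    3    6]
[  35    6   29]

step 0: pivot 43 → sign +
step 1: pivot 93/43 → sign +
step 2: pivot -2/31 → sign −
signature = (2, 1, 0)

Answer: (2, 1, 0)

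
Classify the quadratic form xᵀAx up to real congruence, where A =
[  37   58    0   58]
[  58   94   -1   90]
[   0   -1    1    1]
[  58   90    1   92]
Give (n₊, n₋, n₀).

step 0: pivot 37 → sign +
step 1: pivot 114/37 → sign +
step 2: pivot 77/114 → sign +
step 3: pivot 6/77 → sign +
signature = (4, 0, 0)

Answer: (4, 0, 0)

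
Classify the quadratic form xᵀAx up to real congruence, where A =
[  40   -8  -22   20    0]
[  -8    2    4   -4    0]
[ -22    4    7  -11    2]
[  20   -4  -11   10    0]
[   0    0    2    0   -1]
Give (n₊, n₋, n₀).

step 0: pivot 40 → sign +
step 1: pivot 2/5 → sign +
step 2: pivot -11/2 → sign −
step 3: pivot -3/11 → sign −
step 4: row/col 4 already zero → sign 0
signature = (2, 2, 1)

Answer: (2, 2, 1)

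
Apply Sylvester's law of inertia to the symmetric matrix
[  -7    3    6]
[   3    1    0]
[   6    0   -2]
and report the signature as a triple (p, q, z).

step 0: pivot -7 → sign −
step 1: pivot 16/7 → sign +
step 2: pivot 1/4 → sign +
signature = (2, 1, 0)

Answer: (2, 1, 0)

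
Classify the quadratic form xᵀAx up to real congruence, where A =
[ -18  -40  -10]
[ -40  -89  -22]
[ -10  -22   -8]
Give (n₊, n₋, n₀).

step 0: pivot -18 → sign −
step 1: pivot -1/9 → sign −
step 2: pivot -2 → sign −
signature = (0, 3, 0)

Answer: (0, 3, 0)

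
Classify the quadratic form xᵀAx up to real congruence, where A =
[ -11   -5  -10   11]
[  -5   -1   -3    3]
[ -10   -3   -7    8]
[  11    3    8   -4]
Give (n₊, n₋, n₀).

step 0: pivot -11 → sign −
step 1: pivot 14/11 → sign +
step 2: pivot 3/14 → sign +
step 3: pivot 3 → sign +
signature = (3, 1, 0)

Answer: (3, 1, 0)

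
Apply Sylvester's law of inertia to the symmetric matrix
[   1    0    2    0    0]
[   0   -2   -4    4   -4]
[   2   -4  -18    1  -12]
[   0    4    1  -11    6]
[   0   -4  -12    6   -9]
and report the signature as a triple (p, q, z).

step 0: pivot 1 → sign +
step 1: pivot -2 → sign −
step 2: pivot -14 → sign −
step 3: pivot 1/2 → sign +
step 4: pivot 1/7 → sign +
signature = (3, 2, 0)

Answer: (3, 2, 0)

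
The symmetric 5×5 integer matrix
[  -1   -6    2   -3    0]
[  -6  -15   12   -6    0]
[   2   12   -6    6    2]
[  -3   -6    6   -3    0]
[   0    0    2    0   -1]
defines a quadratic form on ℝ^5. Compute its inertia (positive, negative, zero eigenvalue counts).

Answer: (2, 3, 0)

Derivation:
step 0: pivot -1 → sign −
step 1: pivot 21 → sign +
step 2: pivot -2 → sign −
step 3: pivot -6/7 → sign −
step 4: pivot 1 → sign +
signature = (2, 3, 0)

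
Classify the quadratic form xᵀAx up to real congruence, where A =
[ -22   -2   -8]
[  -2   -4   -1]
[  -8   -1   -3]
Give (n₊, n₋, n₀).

step 0: pivot -22 → sign −
step 1: pivot -42/11 → sign −
step 2: pivot -1/14 → sign −
signature = (0, 3, 0)

Answer: (0, 3, 0)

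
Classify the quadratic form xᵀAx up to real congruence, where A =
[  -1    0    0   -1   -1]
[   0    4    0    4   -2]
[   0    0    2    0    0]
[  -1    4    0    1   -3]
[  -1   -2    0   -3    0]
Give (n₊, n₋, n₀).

Answer: (2, 2, 1)

Derivation:
step 0: pivot -1 → sign −
step 1: pivot 4 → sign +
step 2: pivot 2 → sign +
step 3: pivot -2 → sign −
step 4: row/col 4 already zero → sign 0
signature = (2, 2, 1)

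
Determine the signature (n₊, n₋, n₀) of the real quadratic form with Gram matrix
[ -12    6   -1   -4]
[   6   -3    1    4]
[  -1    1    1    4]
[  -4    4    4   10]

step 0: pivot -12 → sign −
step 1: pivot 13/12 → sign +
step 2: pivot -3/13 → sign −
step 3: pivot -6 → sign −
signature = (1, 3, 0)

Answer: (1, 3, 0)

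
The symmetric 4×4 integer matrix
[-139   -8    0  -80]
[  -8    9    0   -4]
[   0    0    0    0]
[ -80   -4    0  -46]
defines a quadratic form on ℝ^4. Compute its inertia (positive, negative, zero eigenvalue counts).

Answer: (2, 1, 1)

Derivation:
step 0: pivot -139 → sign −
step 1: pivot 1315/139 → sign +
step 2: pivot 6/1315 → sign +
step 3: row/col 3 already zero → sign 0
signature = (2, 1, 1)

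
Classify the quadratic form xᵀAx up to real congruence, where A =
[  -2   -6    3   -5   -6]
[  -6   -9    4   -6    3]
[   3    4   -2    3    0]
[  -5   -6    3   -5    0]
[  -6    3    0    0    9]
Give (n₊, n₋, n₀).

Answer: (2, 3, 0)

Derivation:
step 0: pivot -2 → sign −
step 1: pivot 9 → sign +
step 2: pivot -5/18 → sign −
step 3: pivot -3/5 → sign −
step 4: pivot 6 → sign +
signature = (2, 3, 0)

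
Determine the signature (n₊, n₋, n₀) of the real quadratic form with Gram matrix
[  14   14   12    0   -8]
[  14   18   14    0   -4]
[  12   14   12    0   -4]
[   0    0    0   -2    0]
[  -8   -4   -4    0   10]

Answer: (4, 1, 0)

Derivation:
step 0: pivot 14 → sign +
step 1: pivot 4 → sign +
step 2: pivot 5/7 → sign +
step 3: pivot -2 → sign −
step 4: pivot 2/5 → sign +
signature = (4, 1, 0)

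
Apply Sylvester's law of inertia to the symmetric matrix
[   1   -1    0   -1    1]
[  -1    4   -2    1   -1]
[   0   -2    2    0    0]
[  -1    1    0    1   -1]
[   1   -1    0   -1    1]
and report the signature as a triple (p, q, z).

Answer: (3, 0, 2)

Derivation:
step 0: pivot 1 → sign +
step 1: pivot 3 → sign +
step 2: pivot 2/3 → sign +
step 3: row/col 3 already zero → sign 0
step 4: row/col 4 already zero → sign 0
signature = (3, 0, 2)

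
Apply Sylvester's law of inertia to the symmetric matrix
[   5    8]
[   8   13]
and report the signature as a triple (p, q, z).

step 0: pivot 5 → sign +
step 1: pivot 1/5 → sign +
signature = (2, 0, 0)

Answer: (2, 0, 0)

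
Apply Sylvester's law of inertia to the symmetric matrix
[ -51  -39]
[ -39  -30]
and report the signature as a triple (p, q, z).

Answer: (0, 2, 0)

Derivation:
step 0: pivot -51 → sign −
step 1: pivot -3/17 → sign −
signature = (0, 2, 0)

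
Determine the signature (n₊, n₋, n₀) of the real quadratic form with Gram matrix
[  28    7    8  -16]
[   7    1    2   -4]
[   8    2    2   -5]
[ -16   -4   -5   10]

Answer: (2, 2, 0)

Derivation:
step 0: pivot 28 → sign +
step 1: pivot -3/4 → sign −
step 2: pivot -2/7 → sign −
step 3: pivot 3/2 → sign +
signature = (2, 2, 0)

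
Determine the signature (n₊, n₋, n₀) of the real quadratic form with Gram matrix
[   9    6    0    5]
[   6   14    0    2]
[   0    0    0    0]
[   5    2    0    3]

Answer: (3, 0, 1)

Derivation:
step 0: pivot 9 → sign +
step 1: pivot 10 → sign +
step 2: pivot 2/45 → sign +
step 3: row/col 3 already zero → sign 0
signature = (3, 0, 1)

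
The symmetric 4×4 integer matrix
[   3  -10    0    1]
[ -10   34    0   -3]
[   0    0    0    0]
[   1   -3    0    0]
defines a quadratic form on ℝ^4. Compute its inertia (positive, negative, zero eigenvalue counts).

step 0: pivot 3 → sign +
step 1: pivot 2/3 → sign +
step 2: pivot -1/2 → sign −
step 3: row/col 3 already zero → sign 0
signature = (2, 1, 1)

Answer: (2, 1, 1)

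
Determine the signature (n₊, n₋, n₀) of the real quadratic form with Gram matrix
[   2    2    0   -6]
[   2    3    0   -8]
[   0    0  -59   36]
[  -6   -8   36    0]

step 0: pivot 2 → sign +
step 1: pivot 1 → sign +
step 2: pivot -59 → sign −
step 3: pivot -2/59 → sign −
signature = (2, 2, 0)

Answer: (2, 2, 0)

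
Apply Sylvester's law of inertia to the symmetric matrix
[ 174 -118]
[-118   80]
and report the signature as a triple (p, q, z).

step 0: pivot 174 → sign +
step 1: pivot -2/87 → sign −
signature = (1, 1, 0)

Answer: (1, 1, 0)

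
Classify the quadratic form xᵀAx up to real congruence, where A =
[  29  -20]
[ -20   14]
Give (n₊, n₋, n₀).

Answer: (2, 0, 0)

Derivation:
step 0: pivot 29 → sign +
step 1: pivot 6/29 → sign +
signature = (2, 0, 0)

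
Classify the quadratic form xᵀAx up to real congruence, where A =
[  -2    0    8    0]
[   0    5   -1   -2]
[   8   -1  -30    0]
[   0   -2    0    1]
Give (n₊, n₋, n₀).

step 0: pivot -2 → sign −
step 1: pivot 5 → sign +
step 2: pivot 9/5 → sign +
step 3: pivot 1/9 → sign +
signature = (3, 1, 0)

Answer: (3, 1, 0)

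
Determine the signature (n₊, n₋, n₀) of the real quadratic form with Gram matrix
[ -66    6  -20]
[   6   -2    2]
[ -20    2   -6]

step 0: pivot -66 → sign −
step 1: pivot -16/11 → sign −
step 2: pivot 1/12 → sign +
signature = (1, 2, 0)

Answer: (1, 2, 0)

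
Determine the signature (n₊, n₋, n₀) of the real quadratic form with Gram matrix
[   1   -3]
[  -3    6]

Answer: (1, 1, 0)

Derivation:
step 0: pivot 1 → sign +
step 1: pivot -3 → sign −
signature = (1, 1, 0)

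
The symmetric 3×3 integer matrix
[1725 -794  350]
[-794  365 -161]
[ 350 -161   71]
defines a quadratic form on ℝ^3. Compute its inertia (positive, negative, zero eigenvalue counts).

step 0: pivot 1725 → sign +
step 1: pivot -811/1725 → sign −
step 2: pivot 6/811 → sign +
signature = (2, 1, 0)

Answer: (2, 1, 0)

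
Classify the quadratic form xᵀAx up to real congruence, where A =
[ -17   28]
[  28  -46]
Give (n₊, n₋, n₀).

step 0: pivot -17 → sign −
step 1: pivot 2/17 → sign +
signature = (1, 1, 0)

Answer: (1, 1, 0)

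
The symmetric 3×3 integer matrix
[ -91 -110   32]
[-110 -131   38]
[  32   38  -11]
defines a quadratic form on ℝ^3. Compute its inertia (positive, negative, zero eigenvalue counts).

step 0: pivot -91 → sign −
step 1: pivot 179/91 → sign +
step 2: pivot 3/179 → sign +
signature = (2, 1, 0)

Answer: (2, 1, 0)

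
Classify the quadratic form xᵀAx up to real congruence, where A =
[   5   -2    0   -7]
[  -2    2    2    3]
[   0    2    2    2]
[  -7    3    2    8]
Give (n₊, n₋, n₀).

step 0: pivot 5 → sign +
step 1: pivot 6/5 → sign +
step 2: pivot -4/3 → sign −
step 3: pivot 1/4 → sign +
signature = (3, 1, 0)

Answer: (3, 1, 0)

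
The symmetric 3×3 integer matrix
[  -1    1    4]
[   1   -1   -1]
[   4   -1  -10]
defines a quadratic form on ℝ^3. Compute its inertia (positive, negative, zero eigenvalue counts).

step 0: pivot -1 → sign −
step 1: pivot 6 → sign +
step 2: pivot -3/2 → sign −
signature = (1, 2, 0)

Answer: (1, 2, 0)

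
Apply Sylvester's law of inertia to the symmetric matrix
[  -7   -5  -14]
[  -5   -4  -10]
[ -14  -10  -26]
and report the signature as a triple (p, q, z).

Answer: (1, 2, 0)

Derivation:
step 0: pivot -7 → sign −
step 1: pivot -3/7 → sign −
step 2: pivot 2 → sign +
signature = (1, 2, 0)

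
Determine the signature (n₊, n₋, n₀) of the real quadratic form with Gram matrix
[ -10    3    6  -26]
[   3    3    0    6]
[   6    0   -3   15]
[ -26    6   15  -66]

step 0: pivot -10 → sign −
step 1: pivot 39/10 → sign +
step 2: pivot -3/13 → sign −
step 3: pivot 1 → sign +
signature = (2, 2, 0)

Answer: (2, 2, 0)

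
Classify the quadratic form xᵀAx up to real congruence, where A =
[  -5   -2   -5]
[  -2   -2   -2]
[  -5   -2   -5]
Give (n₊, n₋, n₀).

Answer: (0, 2, 1)

Derivation:
step 0: pivot -5 → sign −
step 1: pivot -6/5 → sign −
step 2: row/col 2 already zero → sign 0
signature = (0, 2, 1)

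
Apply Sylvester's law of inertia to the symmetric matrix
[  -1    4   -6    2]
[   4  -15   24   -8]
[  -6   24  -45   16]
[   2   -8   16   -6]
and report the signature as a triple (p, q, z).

step 0: pivot -1 → sign −
step 1: pivot 1 → sign +
step 2: pivot -9 → sign −
step 3: pivot -2/9 → sign −
signature = (1, 3, 0)

Answer: (1, 3, 0)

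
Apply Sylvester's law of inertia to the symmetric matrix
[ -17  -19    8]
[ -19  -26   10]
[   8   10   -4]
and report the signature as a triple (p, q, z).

step 0: pivot -17 → sign −
step 1: pivot -81/17 → sign −
step 2: row/col 2 already zero → sign 0
signature = (0, 2, 1)

Answer: (0, 2, 1)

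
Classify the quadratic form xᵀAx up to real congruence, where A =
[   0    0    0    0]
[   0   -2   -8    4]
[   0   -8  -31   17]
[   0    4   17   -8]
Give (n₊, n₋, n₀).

step 0: pivot -2 → sign −
step 1: pivot 1 → sign +
step 2: pivot -1 → sign −
step 3: row/col 3 already zero → sign 0
signature = (1, 2, 1)

Answer: (1, 2, 1)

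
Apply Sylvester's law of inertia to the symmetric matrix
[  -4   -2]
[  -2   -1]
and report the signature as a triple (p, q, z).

step 0: pivot -4 → sign −
step 1: row/col 1 already zero → sign 0
signature = (0, 1, 1)

Answer: (0, 1, 1)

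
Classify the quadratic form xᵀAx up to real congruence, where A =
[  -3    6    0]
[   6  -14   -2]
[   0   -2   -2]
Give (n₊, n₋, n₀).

Answer: (0, 2, 1)

Derivation:
step 0: pivot -3 → sign −
step 1: pivot -2 → sign −
step 2: row/col 2 already zero → sign 0
signature = (0, 2, 1)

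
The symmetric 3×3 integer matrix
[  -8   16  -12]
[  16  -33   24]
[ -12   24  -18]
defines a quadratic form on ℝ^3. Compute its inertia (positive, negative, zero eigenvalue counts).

Answer: (0, 2, 1)

Derivation:
step 0: pivot -8 → sign −
step 1: pivot -1 → sign −
step 2: row/col 2 already zero → sign 0
signature = (0, 2, 1)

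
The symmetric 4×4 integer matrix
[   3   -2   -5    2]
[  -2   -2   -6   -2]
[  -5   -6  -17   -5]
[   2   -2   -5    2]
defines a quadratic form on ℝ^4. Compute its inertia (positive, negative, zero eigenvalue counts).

Answer: (3, 1, 0)

Derivation:
step 0: pivot 3 → sign +
step 1: pivot -10/3 → sign −
step 2: pivot 4/5 → sign +
step 3: pivot 3/4 → sign +
signature = (3, 1, 0)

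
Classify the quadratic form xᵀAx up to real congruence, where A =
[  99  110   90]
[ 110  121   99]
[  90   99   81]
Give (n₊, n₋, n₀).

Answer: (1, 1, 1)

Derivation:
step 0: pivot 99 → sign +
step 1: pivot -11/9 → sign −
step 2: row/col 2 already zero → sign 0
signature = (1, 1, 1)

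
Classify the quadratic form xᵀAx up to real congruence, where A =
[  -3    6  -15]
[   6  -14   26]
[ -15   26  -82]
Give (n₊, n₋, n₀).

Answer: (1, 2, 0)

Derivation:
step 0: pivot -3 → sign −
step 1: pivot -2 → sign −
step 2: pivot 1 → sign +
signature = (1, 2, 0)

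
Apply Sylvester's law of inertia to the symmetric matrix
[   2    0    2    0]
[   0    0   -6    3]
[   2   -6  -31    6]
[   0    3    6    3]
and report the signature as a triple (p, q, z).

Answer: (3, 1, 0)

Derivation:
step 0: pivot 2 → sign +
step 1: pivot -33 → sign −
step 2: pivot 12/11 → sign +
step 3: pivot 3/4 → sign +
signature = (3, 1, 0)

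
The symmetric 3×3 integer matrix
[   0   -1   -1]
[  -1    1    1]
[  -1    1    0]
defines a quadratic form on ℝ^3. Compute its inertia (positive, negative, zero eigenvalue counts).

Answer: (1, 2, 0)

Derivation:
step 0: pivot 1 → sign +
step 1: pivot -1 → sign −
step 2: pivot -1 → sign −
signature = (1, 2, 0)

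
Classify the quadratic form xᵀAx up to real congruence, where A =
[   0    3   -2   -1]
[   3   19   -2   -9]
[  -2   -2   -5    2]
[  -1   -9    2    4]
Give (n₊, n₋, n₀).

step 0: pivot 19 → sign +
step 1: pivot -9/19 → sign −
step 2: pivot 7/9 → sign +
step 3: pivot -1/7 → sign −
signature = (2, 2, 0)

Answer: (2, 2, 0)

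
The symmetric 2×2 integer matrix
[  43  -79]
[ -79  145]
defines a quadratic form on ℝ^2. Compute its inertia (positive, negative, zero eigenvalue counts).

step 0: pivot 43 → sign +
step 1: pivot -6/43 → sign −
signature = (1, 1, 0)

Answer: (1, 1, 0)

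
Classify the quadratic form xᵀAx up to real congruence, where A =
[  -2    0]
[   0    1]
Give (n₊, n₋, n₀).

step 0: pivot -2 → sign −
step 1: pivot 1 → sign +
signature = (1, 1, 0)

Answer: (1, 1, 0)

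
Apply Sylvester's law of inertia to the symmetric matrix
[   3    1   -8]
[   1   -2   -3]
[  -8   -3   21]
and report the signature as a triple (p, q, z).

step 0: pivot 3 → sign +
step 1: pivot -7/3 → sign −
step 2: pivot -2/7 → sign −
signature = (1, 2, 0)

Answer: (1, 2, 0)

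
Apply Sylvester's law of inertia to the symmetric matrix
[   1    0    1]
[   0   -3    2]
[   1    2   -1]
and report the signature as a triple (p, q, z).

step 0: pivot 1 → sign +
step 1: pivot -3 → sign −
step 2: pivot -2/3 → sign −
signature = (1, 2, 0)

Answer: (1, 2, 0)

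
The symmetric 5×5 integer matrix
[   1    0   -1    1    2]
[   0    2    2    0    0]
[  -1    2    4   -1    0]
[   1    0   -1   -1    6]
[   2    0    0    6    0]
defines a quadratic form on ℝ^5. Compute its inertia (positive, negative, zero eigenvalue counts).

Answer: (3, 1, 1)

Derivation:
step 0: pivot 1 → sign +
step 1: pivot 2 → sign +
step 2: pivot 1 → sign +
step 3: pivot -2 → sign −
step 4: row/col 4 already zero → sign 0
signature = (3, 1, 1)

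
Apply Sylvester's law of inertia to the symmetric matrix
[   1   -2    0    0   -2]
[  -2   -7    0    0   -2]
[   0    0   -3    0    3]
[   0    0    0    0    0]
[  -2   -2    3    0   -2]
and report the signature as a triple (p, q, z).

step 0: pivot 1 → sign +
step 1: pivot -11 → sign −
step 2: pivot -3 → sign −
step 3: pivot 3/11 → sign +
step 4: row/col 4 already zero → sign 0
signature = (2, 2, 1)

Answer: (2, 2, 1)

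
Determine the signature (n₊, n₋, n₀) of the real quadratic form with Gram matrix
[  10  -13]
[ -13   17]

Answer: (2, 0, 0)

Derivation:
step 0: pivot 10 → sign +
step 1: pivot 1/10 → sign +
signature = (2, 0, 0)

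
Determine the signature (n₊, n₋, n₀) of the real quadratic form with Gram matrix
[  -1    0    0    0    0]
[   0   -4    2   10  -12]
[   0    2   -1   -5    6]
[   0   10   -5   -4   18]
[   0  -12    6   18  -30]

Answer: (1, 3, 1)

Derivation:
step 0: pivot -1 → sign −
step 1: pivot -4 → sign −
step 2: pivot 21 → sign +
step 3: pivot -6/7 → sign −
step 4: row/col 4 already zero → sign 0
signature = (1, 3, 1)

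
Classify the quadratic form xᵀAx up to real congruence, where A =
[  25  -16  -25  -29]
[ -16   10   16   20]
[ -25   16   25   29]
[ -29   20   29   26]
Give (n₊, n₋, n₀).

step 0: pivot 25 → sign +
step 1: pivot -6/25 → sign −
step 2: pivot 1 → sign +
step 3: row/col 3 already zero → sign 0
signature = (2, 1, 1)

Answer: (2, 1, 1)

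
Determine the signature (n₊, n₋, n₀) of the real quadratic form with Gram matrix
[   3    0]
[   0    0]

step 0: pivot 3 → sign +
step 1: row/col 1 already zero → sign 0
signature = (1, 0, 1)

Answer: (1, 0, 1)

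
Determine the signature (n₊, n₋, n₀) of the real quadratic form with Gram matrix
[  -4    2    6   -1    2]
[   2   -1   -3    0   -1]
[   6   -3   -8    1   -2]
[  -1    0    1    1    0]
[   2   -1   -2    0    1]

Answer: (3, 2, 0)

Derivation:
step 0: pivot -4 → sign −
step 1: pivot 1 → sign +
step 2: pivot 1 → sign +
step 3: pivot -1/4 → sign −
step 4: pivot 1 → sign +
signature = (3, 2, 0)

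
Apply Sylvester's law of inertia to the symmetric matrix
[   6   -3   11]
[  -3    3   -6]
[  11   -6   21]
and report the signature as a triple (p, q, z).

Answer: (3, 0, 0)

Derivation:
step 0: pivot 6 → sign +
step 1: pivot 3/2 → sign +
step 2: pivot 2/3 → sign +
signature = (3, 0, 0)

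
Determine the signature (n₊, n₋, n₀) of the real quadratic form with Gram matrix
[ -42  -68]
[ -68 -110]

step 0: pivot -42 → sign −
step 1: pivot 2/21 → sign +
signature = (1, 1, 0)

Answer: (1, 1, 0)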